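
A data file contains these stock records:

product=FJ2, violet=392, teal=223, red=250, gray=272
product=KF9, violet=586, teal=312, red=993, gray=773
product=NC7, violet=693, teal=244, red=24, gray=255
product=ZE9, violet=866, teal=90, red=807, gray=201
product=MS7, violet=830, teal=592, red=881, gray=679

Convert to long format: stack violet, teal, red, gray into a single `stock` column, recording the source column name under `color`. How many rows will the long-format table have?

5 product values × 4 melted columns = 20 rows.

20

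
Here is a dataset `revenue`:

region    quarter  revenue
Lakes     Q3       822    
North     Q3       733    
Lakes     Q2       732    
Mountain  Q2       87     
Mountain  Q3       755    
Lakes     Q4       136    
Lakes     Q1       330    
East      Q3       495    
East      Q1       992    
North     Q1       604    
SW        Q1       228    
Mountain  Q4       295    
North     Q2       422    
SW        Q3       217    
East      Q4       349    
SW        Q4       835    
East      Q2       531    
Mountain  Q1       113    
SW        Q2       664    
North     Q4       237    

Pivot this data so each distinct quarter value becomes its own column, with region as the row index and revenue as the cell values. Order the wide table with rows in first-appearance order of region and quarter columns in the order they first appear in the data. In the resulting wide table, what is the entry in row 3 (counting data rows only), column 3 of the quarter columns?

295

With rows in first-appearance order of region, row 3 is region=Mountain. quarter columns in first-appearance order: Q3, Q2, Q4, Q1; column 3 is Q4.
Long rows with region=Mountain, quarter=Q4: revenue = 295.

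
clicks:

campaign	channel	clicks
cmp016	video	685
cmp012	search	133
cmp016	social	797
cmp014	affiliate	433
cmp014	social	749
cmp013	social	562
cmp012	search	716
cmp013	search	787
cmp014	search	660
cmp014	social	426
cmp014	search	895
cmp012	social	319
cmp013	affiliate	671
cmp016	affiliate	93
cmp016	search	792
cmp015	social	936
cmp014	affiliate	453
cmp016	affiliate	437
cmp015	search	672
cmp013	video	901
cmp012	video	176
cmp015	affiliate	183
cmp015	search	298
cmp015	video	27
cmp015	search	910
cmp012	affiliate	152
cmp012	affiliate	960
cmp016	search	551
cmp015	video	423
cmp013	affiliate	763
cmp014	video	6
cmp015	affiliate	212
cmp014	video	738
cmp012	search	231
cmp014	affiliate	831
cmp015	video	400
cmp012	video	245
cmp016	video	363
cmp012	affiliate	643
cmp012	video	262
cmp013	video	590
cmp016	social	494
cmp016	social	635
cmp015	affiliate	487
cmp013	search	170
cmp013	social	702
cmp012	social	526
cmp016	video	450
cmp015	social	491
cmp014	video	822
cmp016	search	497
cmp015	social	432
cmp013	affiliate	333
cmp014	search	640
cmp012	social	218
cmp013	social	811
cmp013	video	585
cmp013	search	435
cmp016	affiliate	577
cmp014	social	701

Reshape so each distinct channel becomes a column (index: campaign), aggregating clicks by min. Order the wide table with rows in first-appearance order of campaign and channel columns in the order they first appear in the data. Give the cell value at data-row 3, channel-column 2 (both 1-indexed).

640

With rows in first-appearance order of campaign, row 3 is campaign=cmp014. channel columns in first-appearance order: video, search, social, affiliate; column 2 is search.
Long rows with campaign=cmp014, channel=search: min(660, 895, 640) = 640.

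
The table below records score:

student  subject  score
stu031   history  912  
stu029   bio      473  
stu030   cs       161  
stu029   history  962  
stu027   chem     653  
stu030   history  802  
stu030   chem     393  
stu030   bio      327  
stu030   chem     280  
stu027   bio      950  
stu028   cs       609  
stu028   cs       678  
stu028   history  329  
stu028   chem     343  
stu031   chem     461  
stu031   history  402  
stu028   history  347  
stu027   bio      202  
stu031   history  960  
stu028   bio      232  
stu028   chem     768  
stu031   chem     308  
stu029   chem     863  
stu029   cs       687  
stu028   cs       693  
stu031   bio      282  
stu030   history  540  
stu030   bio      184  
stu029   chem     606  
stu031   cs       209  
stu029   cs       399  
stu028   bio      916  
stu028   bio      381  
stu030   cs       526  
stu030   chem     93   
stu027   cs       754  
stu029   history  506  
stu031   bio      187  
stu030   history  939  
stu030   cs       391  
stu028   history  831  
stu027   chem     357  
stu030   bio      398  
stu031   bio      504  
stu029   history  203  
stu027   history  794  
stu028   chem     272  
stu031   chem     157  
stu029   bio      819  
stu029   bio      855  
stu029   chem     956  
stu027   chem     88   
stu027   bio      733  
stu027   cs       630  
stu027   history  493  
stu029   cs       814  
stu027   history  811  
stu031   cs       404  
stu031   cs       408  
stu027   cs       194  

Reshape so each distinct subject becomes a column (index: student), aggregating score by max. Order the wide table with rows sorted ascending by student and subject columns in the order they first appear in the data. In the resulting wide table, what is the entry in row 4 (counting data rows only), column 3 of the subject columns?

526

With rows sorted ascending by student, row 4 is student=stu030. subject columns in first-appearance order: history, bio, cs, chem; column 3 is cs.
Long rows with student=stu030, subject=cs: max(161, 526, 391) = 526.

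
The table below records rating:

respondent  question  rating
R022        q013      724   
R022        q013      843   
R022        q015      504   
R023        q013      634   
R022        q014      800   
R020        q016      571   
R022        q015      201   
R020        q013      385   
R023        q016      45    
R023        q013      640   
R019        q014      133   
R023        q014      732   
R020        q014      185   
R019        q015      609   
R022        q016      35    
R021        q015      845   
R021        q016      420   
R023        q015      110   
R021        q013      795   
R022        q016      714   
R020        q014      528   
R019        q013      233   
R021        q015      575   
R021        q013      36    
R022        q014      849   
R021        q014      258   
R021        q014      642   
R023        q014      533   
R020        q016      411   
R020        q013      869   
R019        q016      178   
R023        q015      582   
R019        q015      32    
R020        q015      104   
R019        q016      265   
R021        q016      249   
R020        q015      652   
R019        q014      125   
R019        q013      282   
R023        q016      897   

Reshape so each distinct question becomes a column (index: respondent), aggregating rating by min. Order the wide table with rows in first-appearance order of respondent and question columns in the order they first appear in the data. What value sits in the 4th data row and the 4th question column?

178

With rows in first-appearance order of respondent, row 4 is respondent=R019. question columns in first-appearance order: q013, q015, q014, q016; column 4 is q016.
Long rows with respondent=R019, question=q016: min(178, 265) = 178.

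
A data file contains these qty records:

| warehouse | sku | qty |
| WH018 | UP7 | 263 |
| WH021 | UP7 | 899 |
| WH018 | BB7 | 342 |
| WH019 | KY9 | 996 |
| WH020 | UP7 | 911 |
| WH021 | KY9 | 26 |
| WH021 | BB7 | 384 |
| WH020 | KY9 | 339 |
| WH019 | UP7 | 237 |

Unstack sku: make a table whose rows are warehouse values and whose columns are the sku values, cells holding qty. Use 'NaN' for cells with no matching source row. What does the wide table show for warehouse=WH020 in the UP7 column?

911

The long row with warehouse=WH020, sku=UP7 has qty=911.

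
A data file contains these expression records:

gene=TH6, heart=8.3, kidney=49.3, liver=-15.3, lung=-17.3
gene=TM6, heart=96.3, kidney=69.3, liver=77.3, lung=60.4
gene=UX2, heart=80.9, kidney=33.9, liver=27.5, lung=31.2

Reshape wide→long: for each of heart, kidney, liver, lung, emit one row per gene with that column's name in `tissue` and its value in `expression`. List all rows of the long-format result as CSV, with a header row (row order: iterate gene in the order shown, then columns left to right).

Each (gene, column) pair becomes one row: 3 × 4 = 12 rows.
For example, (TH6, heart) → expression=8.3.

gene,tissue,expression
TH6,heart,8.3
TH6,kidney,49.3
TH6,liver,-15.3
TH6,lung,-17.3
TM6,heart,96.3
TM6,kidney,69.3
TM6,liver,77.3
TM6,lung,60.4
UX2,heart,80.9
UX2,kidney,33.9
UX2,liver,27.5
UX2,lung,31.2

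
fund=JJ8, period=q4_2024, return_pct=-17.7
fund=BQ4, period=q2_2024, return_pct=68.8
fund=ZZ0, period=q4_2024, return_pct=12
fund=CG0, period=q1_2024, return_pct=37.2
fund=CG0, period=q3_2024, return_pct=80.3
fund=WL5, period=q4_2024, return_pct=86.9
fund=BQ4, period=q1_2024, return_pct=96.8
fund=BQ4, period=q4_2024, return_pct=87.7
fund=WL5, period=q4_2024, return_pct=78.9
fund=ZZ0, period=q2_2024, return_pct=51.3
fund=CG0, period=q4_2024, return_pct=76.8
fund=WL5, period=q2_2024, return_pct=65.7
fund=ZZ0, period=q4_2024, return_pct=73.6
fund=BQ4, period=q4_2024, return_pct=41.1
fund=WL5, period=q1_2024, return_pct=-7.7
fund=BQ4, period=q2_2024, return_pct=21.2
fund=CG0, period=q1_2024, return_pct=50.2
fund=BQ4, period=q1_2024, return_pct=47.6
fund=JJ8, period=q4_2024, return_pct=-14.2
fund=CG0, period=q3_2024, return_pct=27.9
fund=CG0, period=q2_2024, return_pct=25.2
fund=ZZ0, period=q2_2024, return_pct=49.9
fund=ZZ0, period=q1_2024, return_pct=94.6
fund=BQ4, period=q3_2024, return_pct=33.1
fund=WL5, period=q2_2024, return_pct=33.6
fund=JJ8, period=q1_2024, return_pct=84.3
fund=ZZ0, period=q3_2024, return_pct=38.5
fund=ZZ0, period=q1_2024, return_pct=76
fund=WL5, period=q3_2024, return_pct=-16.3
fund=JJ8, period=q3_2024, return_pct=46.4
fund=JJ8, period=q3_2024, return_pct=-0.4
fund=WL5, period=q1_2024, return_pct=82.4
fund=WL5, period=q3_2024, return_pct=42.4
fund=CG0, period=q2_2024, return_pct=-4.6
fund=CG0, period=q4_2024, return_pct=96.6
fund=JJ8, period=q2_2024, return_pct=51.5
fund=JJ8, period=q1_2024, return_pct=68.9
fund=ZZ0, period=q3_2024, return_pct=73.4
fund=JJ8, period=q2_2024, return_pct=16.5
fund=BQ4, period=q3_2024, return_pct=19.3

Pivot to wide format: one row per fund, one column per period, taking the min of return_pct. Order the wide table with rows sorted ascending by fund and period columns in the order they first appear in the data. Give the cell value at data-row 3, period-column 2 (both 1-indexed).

With rows sorted ascending by fund, row 3 is fund=JJ8. period columns in first-appearance order: q4_2024, q2_2024, q1_2024, q3_2024; column 2 is q2_2024.
Long rows with fund=JJ8, period=q2_2024: min(51.5, 16.5) = 16.5.

16.5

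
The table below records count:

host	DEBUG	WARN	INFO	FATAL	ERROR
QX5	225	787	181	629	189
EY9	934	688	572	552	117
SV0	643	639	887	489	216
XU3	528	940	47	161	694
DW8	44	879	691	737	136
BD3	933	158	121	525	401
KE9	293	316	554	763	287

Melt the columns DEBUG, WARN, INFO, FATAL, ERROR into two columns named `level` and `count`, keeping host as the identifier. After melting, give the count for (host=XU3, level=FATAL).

Unpivoting turns each (host, wide-column) pair into one long row.
The wide cell at row XU3, column FATAL holds 161, so the long row (XU3, FATAL) has count=161.

161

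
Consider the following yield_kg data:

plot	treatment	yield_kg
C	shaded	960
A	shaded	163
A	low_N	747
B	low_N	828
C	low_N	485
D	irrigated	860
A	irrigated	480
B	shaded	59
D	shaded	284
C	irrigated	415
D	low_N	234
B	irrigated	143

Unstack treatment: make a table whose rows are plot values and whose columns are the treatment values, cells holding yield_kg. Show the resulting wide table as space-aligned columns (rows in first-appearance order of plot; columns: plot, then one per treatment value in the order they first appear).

plot  shaded  low_N  irrigated
C     960     485    415      
A     163     747    480      
B     59      828    143      
D     284     234    860      

Columns: plot plus the 3 distinct treatment values (shaded, low_N, irrigated).
For example, row C column shaded takes yield_kg=960 from the long row (C, shaded).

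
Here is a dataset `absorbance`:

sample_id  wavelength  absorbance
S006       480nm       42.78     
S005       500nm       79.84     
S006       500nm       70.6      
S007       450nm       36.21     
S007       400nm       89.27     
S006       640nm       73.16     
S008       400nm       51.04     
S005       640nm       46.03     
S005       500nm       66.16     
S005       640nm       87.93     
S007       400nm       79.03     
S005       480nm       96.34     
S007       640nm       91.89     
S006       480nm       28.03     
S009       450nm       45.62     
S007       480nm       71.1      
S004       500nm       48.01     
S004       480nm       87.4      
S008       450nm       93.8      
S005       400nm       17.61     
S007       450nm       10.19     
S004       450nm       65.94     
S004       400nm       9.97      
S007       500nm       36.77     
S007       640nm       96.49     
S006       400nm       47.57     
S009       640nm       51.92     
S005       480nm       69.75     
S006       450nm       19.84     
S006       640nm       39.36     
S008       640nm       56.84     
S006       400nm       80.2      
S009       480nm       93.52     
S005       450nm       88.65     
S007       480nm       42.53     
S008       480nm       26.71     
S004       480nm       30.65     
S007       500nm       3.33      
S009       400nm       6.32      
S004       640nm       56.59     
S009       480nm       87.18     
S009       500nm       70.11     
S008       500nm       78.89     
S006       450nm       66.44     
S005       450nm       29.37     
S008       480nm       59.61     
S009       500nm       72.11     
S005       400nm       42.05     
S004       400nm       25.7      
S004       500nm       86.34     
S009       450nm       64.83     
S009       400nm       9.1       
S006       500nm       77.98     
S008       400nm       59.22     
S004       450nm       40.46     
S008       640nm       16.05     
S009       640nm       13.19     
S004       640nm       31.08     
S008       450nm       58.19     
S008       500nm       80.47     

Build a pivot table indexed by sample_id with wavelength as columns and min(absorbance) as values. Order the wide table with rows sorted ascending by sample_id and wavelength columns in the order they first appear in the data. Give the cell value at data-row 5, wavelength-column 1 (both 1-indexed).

26.71

With rows sorted ascending by sample_id, row 5 is sample_id=S008. wavelength columns in first-appearance order: 480nm, 500nm, 450nm, 400nm, 640nm; column 1 is 480nm.
Long rows with sample_id=S008, wavelength=480nm: min(26.71, 59.61) = 26.71.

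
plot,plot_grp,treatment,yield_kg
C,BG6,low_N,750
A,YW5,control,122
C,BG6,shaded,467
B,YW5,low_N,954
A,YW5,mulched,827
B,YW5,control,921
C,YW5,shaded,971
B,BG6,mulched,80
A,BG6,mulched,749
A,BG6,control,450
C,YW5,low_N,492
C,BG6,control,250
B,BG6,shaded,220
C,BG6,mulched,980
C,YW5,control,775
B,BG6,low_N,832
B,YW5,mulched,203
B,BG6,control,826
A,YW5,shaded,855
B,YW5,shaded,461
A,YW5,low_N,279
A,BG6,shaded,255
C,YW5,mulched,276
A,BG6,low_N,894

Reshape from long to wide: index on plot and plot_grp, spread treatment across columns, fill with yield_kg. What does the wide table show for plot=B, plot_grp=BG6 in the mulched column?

Wide layout: rows indexed by plot and plot_grp, columns are the 4 distinct treatment values (low_N, control, shaded, mulched).
Cell (plot=B, plot_grp=BG6, treatment=mulched) draws from the long row where plot=B, plot_grp=BG6 and treatment=mulched, which has yield_kg=80.

80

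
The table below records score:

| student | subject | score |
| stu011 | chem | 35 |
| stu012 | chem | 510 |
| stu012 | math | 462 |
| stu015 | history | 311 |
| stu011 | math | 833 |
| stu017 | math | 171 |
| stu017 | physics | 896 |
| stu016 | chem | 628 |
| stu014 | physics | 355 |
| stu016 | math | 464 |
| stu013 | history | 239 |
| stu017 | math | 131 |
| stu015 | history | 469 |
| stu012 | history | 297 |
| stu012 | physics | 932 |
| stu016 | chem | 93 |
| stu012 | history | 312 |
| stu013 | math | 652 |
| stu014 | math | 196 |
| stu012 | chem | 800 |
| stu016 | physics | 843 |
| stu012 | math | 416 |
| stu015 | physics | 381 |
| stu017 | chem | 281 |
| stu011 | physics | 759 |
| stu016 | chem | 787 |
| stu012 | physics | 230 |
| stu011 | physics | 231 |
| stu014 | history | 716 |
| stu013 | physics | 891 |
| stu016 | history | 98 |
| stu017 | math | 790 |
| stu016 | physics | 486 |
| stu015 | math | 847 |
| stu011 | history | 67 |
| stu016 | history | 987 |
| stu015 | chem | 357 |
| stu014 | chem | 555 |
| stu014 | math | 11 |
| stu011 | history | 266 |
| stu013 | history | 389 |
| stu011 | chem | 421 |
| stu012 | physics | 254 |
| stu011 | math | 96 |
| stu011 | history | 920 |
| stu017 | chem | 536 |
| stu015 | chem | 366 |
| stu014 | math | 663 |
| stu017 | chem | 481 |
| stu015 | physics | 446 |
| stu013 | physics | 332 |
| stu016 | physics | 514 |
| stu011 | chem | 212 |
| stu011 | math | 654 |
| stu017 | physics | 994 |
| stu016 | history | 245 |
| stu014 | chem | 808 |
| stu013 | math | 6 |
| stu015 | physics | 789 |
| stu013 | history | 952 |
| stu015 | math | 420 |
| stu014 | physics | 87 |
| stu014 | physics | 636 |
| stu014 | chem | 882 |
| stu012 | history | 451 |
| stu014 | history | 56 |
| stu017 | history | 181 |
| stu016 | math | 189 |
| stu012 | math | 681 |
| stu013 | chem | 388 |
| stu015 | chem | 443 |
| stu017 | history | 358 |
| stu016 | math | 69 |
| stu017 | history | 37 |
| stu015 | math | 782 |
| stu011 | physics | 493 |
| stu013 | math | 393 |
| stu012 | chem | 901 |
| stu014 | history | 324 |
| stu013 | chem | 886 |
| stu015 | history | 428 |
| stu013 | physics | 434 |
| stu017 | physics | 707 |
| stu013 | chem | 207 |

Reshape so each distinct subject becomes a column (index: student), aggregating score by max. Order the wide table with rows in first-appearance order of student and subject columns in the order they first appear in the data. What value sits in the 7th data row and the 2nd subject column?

652

With rows in first-appearance order of student, row 7 is student=stu013. subject columns in first-appearance order: chem, math, history, physics; column 2 is math.
Long rows with student=stu013, subject=math: max(652, 6, 393) = 652.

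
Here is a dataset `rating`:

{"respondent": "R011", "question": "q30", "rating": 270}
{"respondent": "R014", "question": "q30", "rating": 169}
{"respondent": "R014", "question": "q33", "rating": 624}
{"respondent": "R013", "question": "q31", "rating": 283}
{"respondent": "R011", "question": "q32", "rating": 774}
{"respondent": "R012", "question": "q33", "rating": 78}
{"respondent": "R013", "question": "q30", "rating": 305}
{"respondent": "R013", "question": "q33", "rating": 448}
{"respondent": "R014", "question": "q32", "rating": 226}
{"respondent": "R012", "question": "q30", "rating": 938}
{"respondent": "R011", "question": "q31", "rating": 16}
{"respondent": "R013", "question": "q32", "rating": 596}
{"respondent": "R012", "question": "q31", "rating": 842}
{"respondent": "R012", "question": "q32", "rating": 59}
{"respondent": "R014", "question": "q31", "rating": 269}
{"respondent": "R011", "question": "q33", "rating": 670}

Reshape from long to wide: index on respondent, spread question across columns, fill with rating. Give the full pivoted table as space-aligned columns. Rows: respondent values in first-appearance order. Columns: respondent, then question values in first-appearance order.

respondent  q30  q33  q31  q32
R011        270  670  16   774
R014        169  624  269  226
R013        305  448  283  596
R012        938  78   842  59 

Columns: respondent plus the 4 distinct question values (q30, q33, q31, q32).
For example, row R011 column q30 takes rating=270 from the long row (R011, q30).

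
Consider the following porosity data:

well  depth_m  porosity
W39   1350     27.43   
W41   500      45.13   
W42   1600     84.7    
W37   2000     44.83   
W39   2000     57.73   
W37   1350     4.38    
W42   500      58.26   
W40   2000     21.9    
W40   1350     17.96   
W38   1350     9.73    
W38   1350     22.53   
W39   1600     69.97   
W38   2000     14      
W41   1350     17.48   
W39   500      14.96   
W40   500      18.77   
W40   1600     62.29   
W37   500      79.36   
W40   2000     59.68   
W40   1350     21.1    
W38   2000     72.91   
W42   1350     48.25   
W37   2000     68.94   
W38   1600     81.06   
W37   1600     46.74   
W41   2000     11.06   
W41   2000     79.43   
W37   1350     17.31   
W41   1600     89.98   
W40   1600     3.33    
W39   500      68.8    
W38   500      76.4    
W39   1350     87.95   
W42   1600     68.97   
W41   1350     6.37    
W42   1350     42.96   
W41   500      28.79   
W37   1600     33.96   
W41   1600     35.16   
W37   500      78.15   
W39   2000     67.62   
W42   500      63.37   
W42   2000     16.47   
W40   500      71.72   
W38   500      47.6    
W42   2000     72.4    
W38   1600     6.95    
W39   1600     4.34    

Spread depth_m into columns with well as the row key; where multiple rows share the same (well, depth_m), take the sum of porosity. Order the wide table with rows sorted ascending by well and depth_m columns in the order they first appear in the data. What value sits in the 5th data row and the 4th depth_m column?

90.49

With rows sorted ascending by well, row 5 is well=W41. depth_m columns in first-appearance order: 1350, 500, 1600, 2000; column 4 is 2000.
Long rows with well=W41, depth_m=2000: 11.06 + 79.43 = 90.49.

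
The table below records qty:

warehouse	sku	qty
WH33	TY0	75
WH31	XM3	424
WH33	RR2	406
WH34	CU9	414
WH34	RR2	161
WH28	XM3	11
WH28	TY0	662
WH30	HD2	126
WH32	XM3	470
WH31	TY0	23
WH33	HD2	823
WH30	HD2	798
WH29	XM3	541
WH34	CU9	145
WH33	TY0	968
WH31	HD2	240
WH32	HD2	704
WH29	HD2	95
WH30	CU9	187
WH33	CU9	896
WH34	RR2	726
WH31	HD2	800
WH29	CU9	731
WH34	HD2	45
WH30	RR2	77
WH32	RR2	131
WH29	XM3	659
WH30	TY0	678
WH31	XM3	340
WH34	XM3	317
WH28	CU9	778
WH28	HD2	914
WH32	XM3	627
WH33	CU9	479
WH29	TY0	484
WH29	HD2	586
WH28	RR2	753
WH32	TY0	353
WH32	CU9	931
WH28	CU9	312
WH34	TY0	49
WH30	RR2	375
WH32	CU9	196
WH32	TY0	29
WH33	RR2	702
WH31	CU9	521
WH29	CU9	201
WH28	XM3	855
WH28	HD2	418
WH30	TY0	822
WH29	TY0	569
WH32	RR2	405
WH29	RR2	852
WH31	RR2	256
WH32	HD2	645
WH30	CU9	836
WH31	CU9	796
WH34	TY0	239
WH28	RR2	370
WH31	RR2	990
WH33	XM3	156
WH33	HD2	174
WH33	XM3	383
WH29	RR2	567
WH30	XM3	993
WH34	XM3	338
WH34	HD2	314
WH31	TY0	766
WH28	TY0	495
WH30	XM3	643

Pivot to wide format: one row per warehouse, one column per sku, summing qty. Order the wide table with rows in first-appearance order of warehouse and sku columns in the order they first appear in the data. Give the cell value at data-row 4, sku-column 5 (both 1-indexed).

1332

With rows in first-appearance order of warehouse, row 4 is warehouse=WH28. sku columns in first-appearance order: TY0, XM3, RR2, CU9, HD2; column 5 is HD2.
Long rows with warehouse=WH28, sku=HD2: 914 + 418 = 1332.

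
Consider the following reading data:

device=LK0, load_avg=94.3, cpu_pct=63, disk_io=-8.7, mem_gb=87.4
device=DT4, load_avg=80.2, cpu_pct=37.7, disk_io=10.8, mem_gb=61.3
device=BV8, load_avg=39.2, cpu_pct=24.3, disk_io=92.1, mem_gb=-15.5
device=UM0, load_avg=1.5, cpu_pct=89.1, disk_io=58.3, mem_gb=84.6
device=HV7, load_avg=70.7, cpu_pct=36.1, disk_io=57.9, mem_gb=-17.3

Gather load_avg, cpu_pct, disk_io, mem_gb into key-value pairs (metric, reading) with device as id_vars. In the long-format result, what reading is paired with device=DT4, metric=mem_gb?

61.3

Unpivoting turns each (device, wide-column) pair into one long row.
The wide cell at row DT4, column mem_gb holds 61.3, so the long row (DT4, mem_gb) has reading=61.3.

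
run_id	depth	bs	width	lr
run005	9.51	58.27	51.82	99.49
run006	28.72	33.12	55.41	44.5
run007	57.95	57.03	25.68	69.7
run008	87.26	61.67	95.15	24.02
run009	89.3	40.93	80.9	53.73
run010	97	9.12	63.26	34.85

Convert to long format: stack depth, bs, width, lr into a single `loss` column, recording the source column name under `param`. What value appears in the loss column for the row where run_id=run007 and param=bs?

57.03

Unpivoting turns each (run_id, wide-column) pair into one long row.
The wide cell at row run007, column bs holds 57.03, so the long row (run007, bs) has loss=57.03.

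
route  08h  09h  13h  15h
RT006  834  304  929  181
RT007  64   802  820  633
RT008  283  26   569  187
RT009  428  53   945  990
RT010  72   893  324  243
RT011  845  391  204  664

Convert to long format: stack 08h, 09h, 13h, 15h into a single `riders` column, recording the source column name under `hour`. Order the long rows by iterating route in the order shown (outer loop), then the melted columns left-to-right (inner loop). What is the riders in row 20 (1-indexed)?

243

24 rows total (6 × 4). Row 20: index ⌊(20-1)/4⌋ = 4 into route → RT010; (20-1) mod 4 = 3 into the melted columns → 15h.
So row 20 is (RT010, 15h, 243); riders = 243.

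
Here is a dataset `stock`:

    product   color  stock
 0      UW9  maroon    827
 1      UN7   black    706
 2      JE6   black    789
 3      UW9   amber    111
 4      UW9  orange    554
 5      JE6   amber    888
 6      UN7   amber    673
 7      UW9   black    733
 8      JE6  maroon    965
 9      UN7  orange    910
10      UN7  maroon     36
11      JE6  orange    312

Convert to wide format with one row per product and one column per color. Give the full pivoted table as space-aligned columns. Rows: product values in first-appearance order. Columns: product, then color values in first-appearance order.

product  maroon  black  amber  orange
UW9      827     733    111    554   
UN7      36      706    673    910   
JE6      965     789    888    312   

Columns: product plus the 4 distinct color values (maroon, black, amber, orange).
For example, row UW9 column maroon takes stock=827 from the long row (UW9, maroon).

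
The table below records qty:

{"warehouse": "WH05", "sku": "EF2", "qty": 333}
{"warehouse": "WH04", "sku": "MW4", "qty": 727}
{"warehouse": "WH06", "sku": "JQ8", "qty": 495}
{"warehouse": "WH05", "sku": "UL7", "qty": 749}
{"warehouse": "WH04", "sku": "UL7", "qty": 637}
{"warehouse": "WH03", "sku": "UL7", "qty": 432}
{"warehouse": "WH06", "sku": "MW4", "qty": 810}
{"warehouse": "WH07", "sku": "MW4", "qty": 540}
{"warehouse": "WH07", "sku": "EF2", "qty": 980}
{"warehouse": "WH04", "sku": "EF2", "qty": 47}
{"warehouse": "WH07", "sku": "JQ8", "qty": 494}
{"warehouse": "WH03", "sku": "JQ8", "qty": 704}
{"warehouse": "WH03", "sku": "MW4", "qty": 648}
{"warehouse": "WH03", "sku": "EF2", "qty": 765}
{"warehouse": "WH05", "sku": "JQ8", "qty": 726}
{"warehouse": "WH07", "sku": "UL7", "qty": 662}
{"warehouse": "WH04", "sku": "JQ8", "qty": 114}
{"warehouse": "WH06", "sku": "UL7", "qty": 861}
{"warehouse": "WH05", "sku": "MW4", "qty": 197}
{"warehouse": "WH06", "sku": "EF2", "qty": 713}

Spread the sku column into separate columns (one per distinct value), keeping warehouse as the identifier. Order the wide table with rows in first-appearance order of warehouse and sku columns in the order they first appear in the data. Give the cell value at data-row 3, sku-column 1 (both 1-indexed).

With rows in first-appearance order of warehouse, row 3 is warehouse=WH06. sku columns in first-appearance order: EF2, MW4, JQ8, UL7; column 1 is EF2.
Long rows with warehouse=WH06, sku=EF2: qty = 713.

713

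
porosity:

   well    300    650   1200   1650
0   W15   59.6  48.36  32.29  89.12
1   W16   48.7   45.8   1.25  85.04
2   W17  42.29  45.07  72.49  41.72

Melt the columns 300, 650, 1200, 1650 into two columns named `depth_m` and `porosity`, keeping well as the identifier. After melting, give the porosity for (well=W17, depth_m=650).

Unpivoting turns each (well, wide-column) pair into one long row.
The wide cell at row W17, column 650 holds 45.07, so the long row (W17, 650) has porosity=45.07.

45.07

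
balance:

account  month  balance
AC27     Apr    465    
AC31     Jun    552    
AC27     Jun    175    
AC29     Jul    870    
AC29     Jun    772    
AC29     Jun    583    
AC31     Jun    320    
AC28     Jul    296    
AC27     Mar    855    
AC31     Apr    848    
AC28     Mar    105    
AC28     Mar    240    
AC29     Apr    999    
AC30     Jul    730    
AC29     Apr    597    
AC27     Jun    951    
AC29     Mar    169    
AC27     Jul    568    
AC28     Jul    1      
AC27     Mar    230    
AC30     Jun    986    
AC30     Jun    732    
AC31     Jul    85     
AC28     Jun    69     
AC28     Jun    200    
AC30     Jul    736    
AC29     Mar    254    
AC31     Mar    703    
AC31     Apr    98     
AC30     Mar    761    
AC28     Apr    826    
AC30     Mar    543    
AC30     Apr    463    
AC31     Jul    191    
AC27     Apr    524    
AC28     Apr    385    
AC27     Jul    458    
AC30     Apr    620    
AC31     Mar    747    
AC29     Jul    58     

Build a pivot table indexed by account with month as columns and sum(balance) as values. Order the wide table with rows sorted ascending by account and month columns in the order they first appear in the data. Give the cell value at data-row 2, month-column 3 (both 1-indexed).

297

With rows sorted ascending by account, row 2 is account=AC28. month columns in first-appearance order: Apr, Jun, Jul, Mar; column 3 is Jul.
Long rows with account=AC28, month=Jul: 296 + 1 = 297.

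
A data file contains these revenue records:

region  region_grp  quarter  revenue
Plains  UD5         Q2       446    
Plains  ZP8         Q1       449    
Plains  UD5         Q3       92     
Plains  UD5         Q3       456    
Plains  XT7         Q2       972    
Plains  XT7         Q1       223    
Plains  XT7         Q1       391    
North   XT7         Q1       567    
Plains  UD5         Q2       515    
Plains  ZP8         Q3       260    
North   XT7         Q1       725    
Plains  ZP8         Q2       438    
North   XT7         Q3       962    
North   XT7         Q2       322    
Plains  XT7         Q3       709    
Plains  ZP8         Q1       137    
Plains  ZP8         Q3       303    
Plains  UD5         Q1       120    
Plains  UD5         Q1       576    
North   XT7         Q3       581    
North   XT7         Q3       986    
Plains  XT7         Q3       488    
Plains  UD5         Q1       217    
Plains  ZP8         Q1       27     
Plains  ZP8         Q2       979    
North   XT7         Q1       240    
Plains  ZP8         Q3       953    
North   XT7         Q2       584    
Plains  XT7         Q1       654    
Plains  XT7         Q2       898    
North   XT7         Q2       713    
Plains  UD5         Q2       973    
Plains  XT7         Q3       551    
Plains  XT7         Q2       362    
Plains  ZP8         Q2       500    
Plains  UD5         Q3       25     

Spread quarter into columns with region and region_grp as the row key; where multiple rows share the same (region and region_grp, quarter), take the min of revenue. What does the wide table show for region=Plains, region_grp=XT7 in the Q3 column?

Rows with region=Plains, region_grp=XT7 and quarter=Q3: revenue values are 709, 488, 551.
min(709, 488, 551) = 488.

488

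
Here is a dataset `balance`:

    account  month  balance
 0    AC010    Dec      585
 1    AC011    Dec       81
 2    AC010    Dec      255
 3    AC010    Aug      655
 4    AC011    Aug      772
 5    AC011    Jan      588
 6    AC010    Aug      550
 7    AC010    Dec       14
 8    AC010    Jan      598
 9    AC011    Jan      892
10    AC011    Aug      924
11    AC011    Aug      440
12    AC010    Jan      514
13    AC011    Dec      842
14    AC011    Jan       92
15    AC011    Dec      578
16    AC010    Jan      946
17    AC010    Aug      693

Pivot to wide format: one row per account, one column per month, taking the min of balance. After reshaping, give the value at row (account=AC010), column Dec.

Rows with account=AC010 and month=Dec: balance values are 585, 255, 14.
min(585, 255, 14) = 14.

14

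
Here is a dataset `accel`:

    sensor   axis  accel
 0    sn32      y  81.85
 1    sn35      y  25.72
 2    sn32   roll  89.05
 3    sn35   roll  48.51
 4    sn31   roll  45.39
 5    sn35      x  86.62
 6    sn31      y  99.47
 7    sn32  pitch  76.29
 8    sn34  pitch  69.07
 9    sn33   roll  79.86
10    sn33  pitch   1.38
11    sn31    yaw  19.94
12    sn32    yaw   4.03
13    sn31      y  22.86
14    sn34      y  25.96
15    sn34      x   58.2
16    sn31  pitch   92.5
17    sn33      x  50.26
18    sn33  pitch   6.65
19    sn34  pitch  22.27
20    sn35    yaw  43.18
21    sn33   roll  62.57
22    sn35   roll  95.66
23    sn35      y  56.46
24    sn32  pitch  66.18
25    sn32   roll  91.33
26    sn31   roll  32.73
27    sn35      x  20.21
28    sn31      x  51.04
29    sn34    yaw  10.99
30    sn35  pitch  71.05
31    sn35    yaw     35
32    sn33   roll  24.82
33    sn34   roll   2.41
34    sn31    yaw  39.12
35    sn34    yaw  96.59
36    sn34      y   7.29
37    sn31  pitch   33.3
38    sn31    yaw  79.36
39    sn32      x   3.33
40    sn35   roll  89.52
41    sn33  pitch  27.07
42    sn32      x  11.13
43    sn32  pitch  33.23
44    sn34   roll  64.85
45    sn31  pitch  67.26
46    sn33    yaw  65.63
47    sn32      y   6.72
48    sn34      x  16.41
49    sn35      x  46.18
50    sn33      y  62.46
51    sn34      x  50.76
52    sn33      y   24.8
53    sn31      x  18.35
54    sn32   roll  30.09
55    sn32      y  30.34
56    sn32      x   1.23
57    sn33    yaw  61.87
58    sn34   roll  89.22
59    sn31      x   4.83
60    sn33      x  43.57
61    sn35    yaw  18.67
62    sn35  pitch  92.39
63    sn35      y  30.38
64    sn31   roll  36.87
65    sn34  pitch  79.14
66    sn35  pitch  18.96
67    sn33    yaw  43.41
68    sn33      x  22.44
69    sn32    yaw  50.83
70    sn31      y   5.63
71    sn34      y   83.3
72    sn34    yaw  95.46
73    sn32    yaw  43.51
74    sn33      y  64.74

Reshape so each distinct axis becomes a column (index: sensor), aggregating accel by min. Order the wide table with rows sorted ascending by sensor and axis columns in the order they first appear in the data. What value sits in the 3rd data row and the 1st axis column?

With rows sorted ascending by sensor, row 3 is sensor=sn33. axis columns in first-appearance order: y, roll, x, pitch, yaw; column 1 is y.
Long rows with sensor=sn33, axis=y: min(62.46, 24.8, 64.74) = 24.8.

24.8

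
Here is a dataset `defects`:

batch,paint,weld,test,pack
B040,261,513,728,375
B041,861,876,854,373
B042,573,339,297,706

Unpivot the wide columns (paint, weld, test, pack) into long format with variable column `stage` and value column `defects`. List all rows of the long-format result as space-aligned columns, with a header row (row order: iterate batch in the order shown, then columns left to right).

batch  stage  defects
B040   paint  261    
B040   weld   513    
B040   test   728    
B040   pack   375    
B041   paint  861    
B041   weld   876    
B041   test   854    
B041   pack   373    
B042   paint  573    
B042   weld   339    
B042   test   297    
B042   pack   706    

Each (batch, column) pair becomes one row: 3 × 4 = 12 rows.
For example, (B040, paint) → defects=261.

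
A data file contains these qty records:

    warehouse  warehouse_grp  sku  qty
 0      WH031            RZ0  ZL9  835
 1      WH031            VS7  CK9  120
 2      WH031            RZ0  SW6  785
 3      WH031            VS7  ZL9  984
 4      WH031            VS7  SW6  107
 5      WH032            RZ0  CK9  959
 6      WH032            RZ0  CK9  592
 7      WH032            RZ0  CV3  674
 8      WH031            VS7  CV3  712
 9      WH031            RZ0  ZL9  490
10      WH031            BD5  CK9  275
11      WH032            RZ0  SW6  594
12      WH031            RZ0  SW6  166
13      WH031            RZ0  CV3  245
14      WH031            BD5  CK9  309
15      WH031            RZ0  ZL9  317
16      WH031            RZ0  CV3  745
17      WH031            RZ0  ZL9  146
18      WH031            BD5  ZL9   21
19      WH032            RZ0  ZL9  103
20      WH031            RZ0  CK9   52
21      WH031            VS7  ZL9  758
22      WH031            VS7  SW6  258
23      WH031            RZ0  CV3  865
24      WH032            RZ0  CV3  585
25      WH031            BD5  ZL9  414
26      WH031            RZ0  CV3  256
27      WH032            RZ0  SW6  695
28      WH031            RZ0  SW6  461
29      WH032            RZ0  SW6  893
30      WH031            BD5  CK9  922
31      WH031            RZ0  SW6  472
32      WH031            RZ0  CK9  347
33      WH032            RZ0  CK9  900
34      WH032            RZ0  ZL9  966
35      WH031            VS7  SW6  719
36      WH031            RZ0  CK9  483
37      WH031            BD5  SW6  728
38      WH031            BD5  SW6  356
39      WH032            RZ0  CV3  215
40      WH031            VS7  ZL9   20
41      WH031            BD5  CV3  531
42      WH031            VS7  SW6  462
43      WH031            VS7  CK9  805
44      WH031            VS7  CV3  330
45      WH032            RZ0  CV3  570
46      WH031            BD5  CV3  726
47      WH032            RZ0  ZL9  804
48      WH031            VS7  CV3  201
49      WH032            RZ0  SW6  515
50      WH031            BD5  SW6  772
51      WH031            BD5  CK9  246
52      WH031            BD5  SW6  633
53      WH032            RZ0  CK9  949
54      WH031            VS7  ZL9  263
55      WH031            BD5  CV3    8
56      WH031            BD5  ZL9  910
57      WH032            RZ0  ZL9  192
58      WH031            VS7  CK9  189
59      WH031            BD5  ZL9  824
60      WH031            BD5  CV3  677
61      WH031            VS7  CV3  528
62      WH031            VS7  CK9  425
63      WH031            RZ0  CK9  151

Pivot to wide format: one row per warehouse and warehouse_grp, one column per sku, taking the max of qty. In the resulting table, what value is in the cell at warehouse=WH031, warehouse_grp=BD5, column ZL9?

910

Rows with warehouse=WH031, warehouse_grp=BD5 and sku=ZL9: qty values are 21, 414, 910, 824.
max(21, 414, 910, 824) = 910.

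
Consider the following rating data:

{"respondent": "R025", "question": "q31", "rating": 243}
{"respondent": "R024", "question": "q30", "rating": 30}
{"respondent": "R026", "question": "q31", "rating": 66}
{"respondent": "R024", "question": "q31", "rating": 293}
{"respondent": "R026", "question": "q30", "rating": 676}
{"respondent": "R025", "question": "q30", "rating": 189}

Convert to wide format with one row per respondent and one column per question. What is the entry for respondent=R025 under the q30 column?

189

Wide layout: rows indexed by respondent, columns are the 2 distinct question values (q31, q30).
Cell (respondent=R025, question=q30) draws from the long row where respondent=R025 and question=q30, which has rating=189.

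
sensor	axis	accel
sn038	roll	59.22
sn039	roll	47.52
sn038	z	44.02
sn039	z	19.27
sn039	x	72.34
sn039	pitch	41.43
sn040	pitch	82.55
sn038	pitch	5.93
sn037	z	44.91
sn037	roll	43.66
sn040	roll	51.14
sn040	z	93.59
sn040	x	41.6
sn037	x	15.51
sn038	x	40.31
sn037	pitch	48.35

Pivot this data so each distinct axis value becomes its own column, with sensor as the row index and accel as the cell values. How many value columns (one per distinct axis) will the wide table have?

4

4 distinct axis values: pitch, roll, x, z.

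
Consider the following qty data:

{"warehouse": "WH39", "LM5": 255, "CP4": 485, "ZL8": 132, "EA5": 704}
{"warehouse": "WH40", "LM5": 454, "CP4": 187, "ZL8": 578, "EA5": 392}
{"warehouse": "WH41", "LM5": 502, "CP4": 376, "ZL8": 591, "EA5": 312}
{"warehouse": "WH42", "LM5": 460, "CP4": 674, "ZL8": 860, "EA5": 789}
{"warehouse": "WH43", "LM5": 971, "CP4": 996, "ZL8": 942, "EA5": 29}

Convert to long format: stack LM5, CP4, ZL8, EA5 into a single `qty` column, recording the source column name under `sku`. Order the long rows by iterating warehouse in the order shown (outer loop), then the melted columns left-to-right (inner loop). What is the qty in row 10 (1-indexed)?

20 rows total (5 × 4). Row 10: index ⌊(10-1)/4⌋ = 2 into warehouse → WH41; (10-1) mod 4 = 1 into the melted columns → CP4.
So row 10 is (WH41, CP4, 376); qty = 376.

376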